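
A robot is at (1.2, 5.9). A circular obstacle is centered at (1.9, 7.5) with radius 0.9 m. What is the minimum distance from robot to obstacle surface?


center_dist = sqrt((1.2-1.9)^2 + (5.9-7.5)^2)
= sqrt(0.49 + 2.56)
= 1.7464
min_dist = center_dist - radius = 1.7464 - 0.9 = 0.8464 m


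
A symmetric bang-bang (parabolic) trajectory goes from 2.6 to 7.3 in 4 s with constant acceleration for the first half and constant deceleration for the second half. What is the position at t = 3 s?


Symmetric rest-to-rest: each phase covers (pf-p0)/2 in time T/2. 0.5*a*(T/2)^2 = (pf-p0)/2 => a = 4*(pf-p0)/T^2
a = 4*(7.3-2.6)/4^2 = 1.175
t = 3 is in the deceleration phase (t > T/2).
p = pf - 0.5*a*(T-t)^2 = 7.3 - 0.5*1.175*1^2
= 6.7125


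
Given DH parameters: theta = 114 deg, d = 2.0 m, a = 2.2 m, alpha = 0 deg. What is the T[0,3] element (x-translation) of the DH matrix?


T[0,3] = a * cos(theta)
= 2.2 * cos(114 deg)
= 2.2 * -0.4067
= -0.8948


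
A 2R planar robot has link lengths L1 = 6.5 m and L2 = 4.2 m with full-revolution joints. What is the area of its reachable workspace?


r_max = L1 + L2 = 10.7 m
r_min = |L1 - L2| = 2.3 m
Area = pi*(r_max^2 - r_min^2)
= pi*(114.49 - 5.29)
= pi * 109.2
= 343.0619 m^2


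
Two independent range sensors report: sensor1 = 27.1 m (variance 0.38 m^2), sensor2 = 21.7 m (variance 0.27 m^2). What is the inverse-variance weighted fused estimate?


w1 = (1/var1) / (1/var1 + 1/var2)
   = 2.6316 / (2.6316 + 3.7037) = 0.4154
w2 = 1 - w1 = 0.5846
fused = w1*s1 + w2*s2 = 11.2569 + 12.6862
= 23.9431 m


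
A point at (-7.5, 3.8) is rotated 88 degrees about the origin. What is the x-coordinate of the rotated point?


x' = x*cos(theta) - y*sin(theta)
cos(88 deg) = 0.0349, sin(88 deg) = 0.9994
x' = -7.5 * 0.0349 - 3.8 * 0.9994
= -0.2617 - 3.7977
= -4.0594


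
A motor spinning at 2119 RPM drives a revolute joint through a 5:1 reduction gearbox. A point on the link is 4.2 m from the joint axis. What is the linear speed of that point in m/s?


omega_motor = 2119 * 2*pi/60 = 221.9012 rad/s
omega_joint = omega_motor / 5 = 44.3802 rad/s
v = omega_joint * r = 44.3802 * 4.2
= 186.397 m/s


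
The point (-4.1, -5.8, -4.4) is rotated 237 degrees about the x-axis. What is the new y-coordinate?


Rotation about x-axis: y' = y*cos(theta) - z*sin(theta)
= -5.8 * -0.5446 - -4.4 * -0.8387
= -0.5312


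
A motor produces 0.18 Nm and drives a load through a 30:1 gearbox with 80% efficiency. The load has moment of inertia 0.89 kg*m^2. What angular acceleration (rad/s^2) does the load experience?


tau_out = tau_motor * N * eta
= 0.18 * 30 * 0.8 = 4.32 Nm
alpha = tau_out / I = 4.32 / 0.89
= 4.8539 rad/s^2


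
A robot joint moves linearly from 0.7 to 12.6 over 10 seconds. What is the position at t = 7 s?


s = t/T = 7/10 = 0.7
p(t) = p0 + (pf-p0)*s
= 0.7 + (12.6 - 0.7) * 0.7
= 9.03


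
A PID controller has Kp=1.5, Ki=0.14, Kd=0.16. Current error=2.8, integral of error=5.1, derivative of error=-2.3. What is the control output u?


u = Kp*e + Ki*int(e) + Kd*de/dt
= 1.5*2.8 + 0.14*5.1 + 0.16*(-2.3)
= 4.2 + 0.714 + -0.368
= 4.546


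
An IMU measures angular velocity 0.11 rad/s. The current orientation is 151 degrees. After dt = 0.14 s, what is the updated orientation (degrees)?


delta_theta = w * dt = 0.11 * 0.14 = 0.0154 rad
= 0.8824 deg
theta_new = 151 + 0.8824 = 151.8824 deg


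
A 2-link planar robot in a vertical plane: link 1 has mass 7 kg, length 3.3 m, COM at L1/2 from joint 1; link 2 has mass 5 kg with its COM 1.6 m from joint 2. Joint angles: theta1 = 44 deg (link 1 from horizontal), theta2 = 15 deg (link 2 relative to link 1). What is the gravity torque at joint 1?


Horizontal distance from joint 1 to link-1 COM:
  x_c1 = (L1/2)*cos(t1) = 1.65 * 0.7193 = 1.1869 m
Horizontal distance from joint 1 to link-2 COM:
  x_c2 = L1*cos(t1) + Lc2*cos(t1+t2)
       = 3.3*0.7193 + 1.6*0.515 = 3.1979 m
tau1 = m1*g*x_c1 + m2*g*x_c2
     = 7*9.81*1.1869 + 5*9.81*3.1979
     = 81.5052 + 156.8561
     = 238.3613 Nm


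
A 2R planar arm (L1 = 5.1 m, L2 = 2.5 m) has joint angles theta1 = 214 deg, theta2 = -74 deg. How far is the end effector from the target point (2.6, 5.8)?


End effector via forward kinematics:
x = L1*cos(t1) + L2*cos(t1+t2) = -6.1432
y = L1*sin(t1) + L2*sin(t1+t2) = -1.2449
Distance to target:
d = sqrt((2.6 - -6.1432)^2 + (5.8 - -1.2449)^2)
= sqrt(76.4436 + 49.6308)
= 11.2283 m


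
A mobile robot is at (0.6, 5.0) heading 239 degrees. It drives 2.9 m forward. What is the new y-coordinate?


y_new = y0 + d*sin(theta)
= 5.0 + 2.9*sin(239)
= 5.0 + -2.4858
= 2.5142


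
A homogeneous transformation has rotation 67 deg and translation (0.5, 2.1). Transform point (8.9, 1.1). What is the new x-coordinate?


x' = cos(theta)*px - sin(theta)*py + tx
= 0.3907*8.9 - 0.9205*1.1 + 0.5
= 2.965


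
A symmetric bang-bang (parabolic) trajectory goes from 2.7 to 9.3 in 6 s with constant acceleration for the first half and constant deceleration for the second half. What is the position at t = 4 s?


Symmetric rest-to-rest: each phase covers (pf-p0)/2 in time T/2. 0.5*a*(T/2)^2 = (pf-p0)/2 => a = 4*(pf-p0)/T^2
a = 4*(9.3-2.7)/6^2 = 0.7333
t = 4 is in the deceleration phase (t > T/2).
p = pf - 0.5*a*(T-t)^2 = 9.3 - 0.5*0.7333*2^2
= 7.8333


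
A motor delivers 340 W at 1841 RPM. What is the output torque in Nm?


omega = 1841 * 2*pi/60 = 192.7891 rad/s
tau = P / omega = 340 / 192.7891
= 1.7636 Nm


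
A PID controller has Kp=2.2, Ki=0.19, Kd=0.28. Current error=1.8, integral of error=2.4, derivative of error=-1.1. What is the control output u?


u = Kp*e + Ki*int(e) + Kd*de/dt
= 2.2*1.8 + 0.19*2.4 + 0.28*(-1.1)
= 3.96 + 0.456 + -0.308
= 4.108


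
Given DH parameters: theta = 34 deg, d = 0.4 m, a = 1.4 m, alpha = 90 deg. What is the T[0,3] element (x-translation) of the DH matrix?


T[0,3] = a * cos(theta)
= 1.4 * cos(34 deg)
= 1.4 * 0.829
= 1.1607


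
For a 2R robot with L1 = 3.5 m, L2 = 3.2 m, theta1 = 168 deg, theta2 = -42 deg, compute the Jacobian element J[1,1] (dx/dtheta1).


J[1,1] = -L1*sin(t1) - L2*sin(t1+t2)
= -3.5*sin(168) - 3.2*sin(126)
= -3.3165


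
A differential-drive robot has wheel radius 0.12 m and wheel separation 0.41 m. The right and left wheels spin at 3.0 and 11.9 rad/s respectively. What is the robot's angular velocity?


vR = r*wR = 0.12*3.0 = 0.36 m/s
vL = r*wL = 0.12*11.9 = 1.428 m/s
v = (vR+vL)/2 = 0.894 m/s
omega = (vR-vL)/L = -2.6049 rad/s
angular velocity = -2.6049 rad/s


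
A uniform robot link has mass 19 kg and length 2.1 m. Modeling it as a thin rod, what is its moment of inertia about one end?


I = (1/3) * m * L^2
= (1/3) * 19 * 2.1^2
= 0.333333 * 19 * 4.41
= 27.93 kg*m^2


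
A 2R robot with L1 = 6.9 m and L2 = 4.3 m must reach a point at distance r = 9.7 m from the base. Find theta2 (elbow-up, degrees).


cos(theta2) = (r^2 - L1^2 - L2^2) / (2*L1*L2)
cos(theta2) = (94.09 - 47.61 - 18.49) / 59.34
cos(theta2) = 0.471689
theta2 = 61.856 degrees


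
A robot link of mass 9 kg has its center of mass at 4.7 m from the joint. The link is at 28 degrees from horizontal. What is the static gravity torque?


tau = m*g*L*cos(angle)
= 9 * 9.81 * 4.7 * cos(28 deg)
= 9 * 9.81 * 4.7 * 0.8829
= 366.3906 Nm


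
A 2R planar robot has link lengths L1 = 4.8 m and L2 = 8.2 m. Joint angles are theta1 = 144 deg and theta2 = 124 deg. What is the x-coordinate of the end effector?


Convert angles to radians: theta1 = 2.5133, theta2 = 2.1642
x = L1*cos(theta1) + L2*cos(theta1+theta2)
x = -3.8833 + -0.2862
x = -4.1695


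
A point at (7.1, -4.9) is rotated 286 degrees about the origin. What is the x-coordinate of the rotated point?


x' = x*cos(theta) - y*sin(theta)
cos(286 deg) = 0.2756, sin(286 deg) = -0.9613
x' = 7.1 * 0.2756 - -4.9 * -0.9613
= 1.957 - 4.7102
= -2.7532


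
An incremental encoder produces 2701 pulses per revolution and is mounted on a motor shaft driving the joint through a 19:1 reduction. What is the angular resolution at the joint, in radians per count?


counts per rev = 2701
effective counts at joint = 2701 * 19 = 51319
resolution = 2*pi / 51319
= 1.2243e-04 rad/count


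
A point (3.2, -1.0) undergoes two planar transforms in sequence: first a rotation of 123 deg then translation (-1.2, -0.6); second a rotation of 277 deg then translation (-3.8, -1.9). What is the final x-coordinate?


After transform 1:
x1 = cos(123)*3.2 - sin(123)*-1.0 + -1.2 = -2.1042
y1 = sin(123)*3.2 + cos(123)*-1.0 + -0.6 = 2.6284
After transform 2:
x2 = cos(277)*-2.1042 - sin(277)*2.6284 + -3.8
= -1.4476


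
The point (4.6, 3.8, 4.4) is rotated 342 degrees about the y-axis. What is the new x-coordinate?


Rotation about y-axis: x' = x*cos(theta) + z*sin(theta)
= 4.6 * 0.9511 + 4.4 * -0.309
= 3.0152


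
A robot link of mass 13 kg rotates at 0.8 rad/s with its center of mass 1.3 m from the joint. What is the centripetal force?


F = m * omega^2 * r
= 13 * 0.8^2 * 1.3
= 13 * 0.64 * 1.3
= 10.816 N


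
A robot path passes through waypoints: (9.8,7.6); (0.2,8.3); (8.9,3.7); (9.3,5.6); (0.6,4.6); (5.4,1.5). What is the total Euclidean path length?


Segment lengths:
  seg1 = sqrt((-9.6)^2 + (0.7)^2) = 9.6255
  seg2 = sqrt((8.7)^2 + (-4.6)^2) = 9.8412
  seg3 = sqrt((0.4)^2 + (1.9)^2) = 1.9416
  seg4 = sqrt((-8.7)^2 + (-1.0)^2) = 8.7573
  seg5 = sqrt((4.8)^2 + (-3.1)^2) = 5.714
Total = 35.8797


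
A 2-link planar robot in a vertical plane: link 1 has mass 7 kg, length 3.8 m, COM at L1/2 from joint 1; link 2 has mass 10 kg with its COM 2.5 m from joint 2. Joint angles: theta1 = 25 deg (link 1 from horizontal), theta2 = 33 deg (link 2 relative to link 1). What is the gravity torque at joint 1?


Horizontal distance from joint 1 to link-1 COM:
  x_c1 = (L1/2)*cos(t1) = 1.9 * 0.9063 = 1.722 m
Horizontal distance from joint 1 to link-2 COM:
  x_c2 = L1*cos(t1) + Lc2*cos(t1+t2)
       = 3.8*0.9063 + 2.5*0.5299 = 4.7688 m
tau1 = m1*g*x_c1 + m2*g*x_c2
     = 7*9.81*1.722 + 10*9.81*4.7688
     = 118.2487 + 467.8161
     = 586.0648 Nm


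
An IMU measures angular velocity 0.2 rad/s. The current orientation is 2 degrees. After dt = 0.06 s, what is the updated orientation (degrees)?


delta_theta = w * dt = 0.2 * 0.06 = 0.012 rad
= 0.6875 deg
theta_new = 2 + 0.6875 = 2.6875 deg


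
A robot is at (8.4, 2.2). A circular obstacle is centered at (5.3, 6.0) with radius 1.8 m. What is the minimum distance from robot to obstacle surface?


center_dist = sqrt((8.4-5.3)^2 + (2.2-6.0)^2)
= sqrt(9.61 + 14.44)
= 4.9041
min_dist = center_dist - radius = 4.9041 - 1.8 = 3.1041 m


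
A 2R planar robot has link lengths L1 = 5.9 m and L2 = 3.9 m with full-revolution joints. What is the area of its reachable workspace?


r_max = L1 + L2 = 9.8 m
r_min = |L1 - L2| = 2.0 m
Area = pi*(r_max^2 - r_min^2)
= pi*(96.04 - 4.0)
= pi * 92.04
= 289.1522 m^2


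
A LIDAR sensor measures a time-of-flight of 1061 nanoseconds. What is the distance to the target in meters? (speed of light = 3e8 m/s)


tof = 1061 ns = 1.061e-06 s
dist = c * tof / 2
= 3e8 * 1.061e-06 / 2
= 159.15 m


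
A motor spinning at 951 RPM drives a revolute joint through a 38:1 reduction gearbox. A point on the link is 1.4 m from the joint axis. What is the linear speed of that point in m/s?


omega_motor = 951 * 2*pi/60 = 99.5885 rad/s
omega_joint = omega_motor / 38 = 2.6207 rad/s
v = omega_joint * r = 2.6207 * 1.4
= 3.669 m/s


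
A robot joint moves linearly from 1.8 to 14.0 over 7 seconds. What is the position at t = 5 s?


s = t/T = 5/7 = 0.7143
p(t) = p0 + (pf-p0)*s
= 1.8 + (14.0 - 1.8) * 0.7143
= 10.5143


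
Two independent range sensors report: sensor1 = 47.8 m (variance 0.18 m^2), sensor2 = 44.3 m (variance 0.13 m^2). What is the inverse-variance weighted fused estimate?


w1 = (1/var1) / (1/var1 + 1/var2)
   = 5.5556 / (5.5556 + 7.6923) = 0.4194
w2 = 1 - w1 = 0.5806
fused = w1*s1 + w2*s2 = 20.0452 + 25.7226
= 45.7677 m


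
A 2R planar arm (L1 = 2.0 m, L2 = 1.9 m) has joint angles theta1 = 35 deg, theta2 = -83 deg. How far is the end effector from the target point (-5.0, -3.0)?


End effector via forward kinematics:
x = L1*cos(t1) + L2*cos(t1+t2) = 2.9097
y = L1*sin(t1) + L2*sin(t1+t2) = -0.2648
Distance to target:
d = sqrt((-5.0 - 2.9097)^2 + (-3.0 - -0.2648)^2)
= sqrt(62.5626 + 7.4812)
= 8.3692 m


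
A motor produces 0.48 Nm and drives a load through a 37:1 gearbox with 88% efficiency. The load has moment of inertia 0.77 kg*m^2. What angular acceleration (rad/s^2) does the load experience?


tau_out = tau_motor * N * eta
= 0.48 * 37 * 0.88 = 15.6288 Nm
alpha = tau_out / I = 15.6288 / 0.77
= 20.2971 rad/s^2


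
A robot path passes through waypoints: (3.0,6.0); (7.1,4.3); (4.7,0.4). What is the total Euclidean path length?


Segment lengths:
  seg1 = sqrt((4.1)^2 + (-1.7)^2) = 4.4385
  seg2 = sqrt((-2.4)^2 + (-3.9)^2) = 4.5793
Total = 9.0178


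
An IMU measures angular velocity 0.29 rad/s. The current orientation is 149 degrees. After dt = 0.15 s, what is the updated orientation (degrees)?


delta_theta = w * dt = 0.29 * 0.15 = 0.0435 rad
= 2.4924 deg
theta_new = 149 + 2.4924 = 151.4924 deg


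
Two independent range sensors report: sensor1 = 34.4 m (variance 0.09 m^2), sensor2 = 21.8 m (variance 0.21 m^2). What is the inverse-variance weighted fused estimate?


w1 = (1/var1) / (1/var1 + 1/var2)
   = 11.1111 / (11.1111 + 4.7619) = 0.7
w2 = 1 - w1 = 0.3
fused = w1*s1 + w2*s2 = 24.08 + 6.54
= 30.62 m


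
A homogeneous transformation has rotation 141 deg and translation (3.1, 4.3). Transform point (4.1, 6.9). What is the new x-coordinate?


x' = cos(theta)*px - sin(theta)*py + tx
= -0.7771*4.1 - 0.6293*6.9 + 3.1
= -4.4286


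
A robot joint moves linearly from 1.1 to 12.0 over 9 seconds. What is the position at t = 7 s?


s = t/T = 7/9 = 0.7778
p(t) = p0 + (pf-p0)*s
= 1.1 + (12.0 - 1.1) * 0.7778
= 9.5778


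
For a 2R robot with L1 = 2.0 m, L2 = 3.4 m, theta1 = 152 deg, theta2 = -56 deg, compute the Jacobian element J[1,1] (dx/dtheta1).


J[1,1] = -L1*sin(t1) - L2*sin(t1+t2)
= -2.0*sin(152) - 3.4*sin(96)
= -4.3203


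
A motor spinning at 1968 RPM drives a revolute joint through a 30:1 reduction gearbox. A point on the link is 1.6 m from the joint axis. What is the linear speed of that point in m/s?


omega_motor = 1968 * 2*pi/60 = 206.0885 rad/s
omega_joint = omega_motor / 30 = 6.8696 rad/s
v = omega_joint * r = 6.8696 * 1.6
= 10.9914 m/s


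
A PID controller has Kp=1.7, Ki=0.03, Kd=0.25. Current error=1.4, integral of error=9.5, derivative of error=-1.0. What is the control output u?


u = Kp*e + Ki*int(e) + Kd*de/dt
= 1.7*1.4 + 0.03*9.5 + 0.25*(-1.0)
= 2.38 + 0.285 + -0.25
= 2.415


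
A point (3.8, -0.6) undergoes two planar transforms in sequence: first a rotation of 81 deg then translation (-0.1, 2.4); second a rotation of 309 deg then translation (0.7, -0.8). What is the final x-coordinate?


After transform 1:
x1 = cos(81)*3.8 - sin(81)*-0.6 + -0.1 = 1.0871
y1 = sin(81)*3.8 + cos(81)*-0.6 + 2.4 = 6.0594
After transform 2:
x2 = cos(309)*1.0871 - sin(309)*6.0594 + 0.7
= 6.0931


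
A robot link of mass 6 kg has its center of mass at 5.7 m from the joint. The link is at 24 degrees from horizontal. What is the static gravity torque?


tau = m*g*L*cos(angle)
= 6 * 9.81 * 5.7 * cos(24 deg)
= 6 * 9.81 * 5.7 * 0.9135
= 306.4963 Nm


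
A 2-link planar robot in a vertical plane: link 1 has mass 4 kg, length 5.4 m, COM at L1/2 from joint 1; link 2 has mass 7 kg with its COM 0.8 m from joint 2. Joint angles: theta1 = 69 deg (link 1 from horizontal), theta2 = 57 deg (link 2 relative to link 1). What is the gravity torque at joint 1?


Horizontal distance from joint 1 to link-1 COM:
  x_c1 = (L1/2)*cos(t1) = 2.7 * 0.3584 = 0.9676 m
Horizontal distance from joint 1 to link-2 COM:
  x_c2 = L1*cos(t1) + Lc2*cos(t1+t2)
       = 5.4*0.3584 + 0.8*-0.5878 = 1.465 m
tau1 = m1*g*x_c1 + m2*g*x_c2
     = 4*9.81*0.9676 + 7*9.81*1.465
     = 37.9684 + 100.5987
     = 138.5671 Nm


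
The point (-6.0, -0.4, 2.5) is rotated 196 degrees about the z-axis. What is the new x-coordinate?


Rotation about z-axis: x' = x*cos(theta) - y*sin(theta)
= -6.0 * -0.9613 - -0.4 * -0.2756
= 5.6573


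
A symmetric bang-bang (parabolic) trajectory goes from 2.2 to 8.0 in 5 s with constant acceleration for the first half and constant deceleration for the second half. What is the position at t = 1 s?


Symmetric rest-to-rest: each phase covers (pf-p0)/2 in time T/2. 0.5*a*(T/2)^2 = (pf-p0)/2 => a = 4*(pf-p0)/T^2
a = 4*(8.0-2.2)/5^2 = 0.928
t = 1 is in the acceleration phase (t <= T/2).
p = p0 + 0.5*a*t^2 = 2.2 + 0.5*0.928*1^2
= 2.664


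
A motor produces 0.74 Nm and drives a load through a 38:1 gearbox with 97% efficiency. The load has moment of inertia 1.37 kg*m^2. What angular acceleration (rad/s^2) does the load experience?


tau_out = tau_motor * N * eta
= 0.74 * 38 * 0.97 = 27.2764 Nm
alpha = tau_out / I = 27.2764 / 1.37
= 19.9098 rad/s^2


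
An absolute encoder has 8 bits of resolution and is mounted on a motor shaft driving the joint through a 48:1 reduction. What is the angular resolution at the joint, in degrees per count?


counts = 2^8 = 256
effective counts at joint = 256 * 48 = 12288
resolution = 360 / 12288
= 0.0293 deg/count


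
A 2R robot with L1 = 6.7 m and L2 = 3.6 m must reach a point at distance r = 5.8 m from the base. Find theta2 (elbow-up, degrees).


cos(theta2) = (r^2 - L1^2 - L2^2) / (2*L1*L2)
cos(theta2) = (33.64 - 44.89 - 12.96) / 48.24
cos(theta2) = -0.501866
theta2 = 120.1235 degrees


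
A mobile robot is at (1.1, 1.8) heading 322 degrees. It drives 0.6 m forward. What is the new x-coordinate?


x_new = x0 + d*cos(theta)
= 1.1 + 0.6*cos(322)
= 1.1 + 0.4728
= 1.5728


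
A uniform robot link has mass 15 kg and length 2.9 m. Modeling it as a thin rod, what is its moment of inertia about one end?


I = (1/3) * m * L^2
= (1/3) * 15 * 2.9^2
= 0.333333 * 15 * 8.41
= 42.05 kg*m^2


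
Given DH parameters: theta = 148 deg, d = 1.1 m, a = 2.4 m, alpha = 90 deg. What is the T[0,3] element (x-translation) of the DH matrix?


T[0,3] = a * cos(theta)
= 2.4 * cos(148 deg)
= 2.4 * -0.848
= -2.0353


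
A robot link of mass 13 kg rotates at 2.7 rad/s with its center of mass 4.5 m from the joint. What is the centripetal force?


F = m * omega^2 * r
= 13 * 2.7^2 * 4.5
= 13 * 7.29 * 4.5
= 426.465 N


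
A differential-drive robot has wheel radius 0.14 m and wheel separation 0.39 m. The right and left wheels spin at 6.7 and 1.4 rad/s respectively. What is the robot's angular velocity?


vR = r*wR = 0.14*6.7 = 0.938 m/s
vL = r*wL = 0.14*1.4 = 0.196 m/s
v = (vR+vL)/2 = 0.567 m/s
omega = (vR-vL)/L = 1.9026 rad/s
angular velocity = 1.9026 rad/s


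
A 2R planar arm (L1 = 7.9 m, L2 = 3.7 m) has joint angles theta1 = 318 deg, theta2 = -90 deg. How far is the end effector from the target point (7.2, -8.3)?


End effector via forward kinematics:
x = L1*cos(t1) + L2*cos(t1+t2) = 3.3951
y = L1*sin(t1) + L2*sin(t1+t2) = -8.0358
Distance to target:
d = sqrt((7.2 - 3.3951)^2 + (-8.3 - -8.0358)^2)
= sqrt(14.4776 + 0.0698)
= 3.8141 m


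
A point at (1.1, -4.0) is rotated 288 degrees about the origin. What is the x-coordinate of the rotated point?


x' = x*cos(theta) - y*sin(theta)
cos(288 deg) = 0.309, sin(288 deg) = -0.9511
x' = 1.1 * 0.309 - -4.0 * -0.9511
= 0.3399 - 3.8042
= -3.4643


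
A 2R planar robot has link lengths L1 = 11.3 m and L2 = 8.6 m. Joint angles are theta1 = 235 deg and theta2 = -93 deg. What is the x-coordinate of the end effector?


Convert angles to radians: theta1 = 4.1015, theta2 = -1.6232
x = L1*cos(theta1) + L2*cos(theta1+theta2)
x = -6.4814 + -6.7769
x = -13.2583


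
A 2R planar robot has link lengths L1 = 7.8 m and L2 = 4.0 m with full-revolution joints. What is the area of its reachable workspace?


r_max = L1 + L2 = 11.8 m
r_min = |L1 - L2| = 3.8 m
Area = pi*(r_max^2 - r_min^2)
= pi*(139.24 - 14.44)
= pi * 124.8
= 392.0708 m^2


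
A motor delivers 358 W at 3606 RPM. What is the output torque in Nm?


omega = 3606 * 2*pi/60 = 377.6194 rad/s
tau = P / omega = 358 / 377.6194
= 0.948 Nm


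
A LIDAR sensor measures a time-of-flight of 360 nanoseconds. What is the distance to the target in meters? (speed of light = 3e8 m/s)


tof = 360 ns = 3.6e-07 s
dist = c * tof / 2
= 3e8 * 3.6e-07 / 2
= 54.0 m


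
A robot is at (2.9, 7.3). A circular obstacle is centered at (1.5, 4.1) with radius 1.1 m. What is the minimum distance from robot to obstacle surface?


center_dist = sqrt((2.9-1.5)^2 + (7.3-4.1)^2)
= sqrt(1.96 + 10.24)
= 3.4928
min_dist = center_dist - radius = 3.4928 - 1.1 = 2.3928 m


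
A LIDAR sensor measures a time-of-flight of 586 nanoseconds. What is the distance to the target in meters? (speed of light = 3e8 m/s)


tof = 586 ns = 5.86e-07 s
dist = c * tof / 2
= 3e8 * 5.86e-07 / 2
= 87.9 m


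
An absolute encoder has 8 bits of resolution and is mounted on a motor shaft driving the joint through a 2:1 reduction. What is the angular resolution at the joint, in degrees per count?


counts = 2^8 = 256
effective counts at joint = 256 * 2 = 512
resolution = 360 / 512
= 0.7031 deg/count


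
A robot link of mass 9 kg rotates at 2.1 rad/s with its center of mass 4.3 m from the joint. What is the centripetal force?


F = m * omega^2 * r
= 9 * 2.1^2 * 4.3
= 9 * 4.41 * 4.3
= 170.667 N


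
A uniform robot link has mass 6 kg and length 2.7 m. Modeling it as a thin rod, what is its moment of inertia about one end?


I = (1/3) * m * L^2
= (1/3) * 6 * 2.7^2
= 0.333333 * 6 * 7.29
= 14.58 kg*m^2


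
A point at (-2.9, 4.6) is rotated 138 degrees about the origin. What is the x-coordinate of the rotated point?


x' = x*cos(theta) - y*sin(theta)
cos(138 deg) = -0.7431, sin(138 deg) = 0.6691
x' = -2.9 * -0.7431 - 4.6 * 0.6691
= 2.1551 - 3.078
= -0.9229


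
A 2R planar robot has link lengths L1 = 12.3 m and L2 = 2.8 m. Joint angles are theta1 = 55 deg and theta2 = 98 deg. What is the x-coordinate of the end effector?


Convert angles to radians: theta1 = 0.9599, theta2 = 1.7104
x = L1*cos(theta1) + L2*cos(theta1+theta2)
x = 7.055 + -2.4948
x = 4.5602


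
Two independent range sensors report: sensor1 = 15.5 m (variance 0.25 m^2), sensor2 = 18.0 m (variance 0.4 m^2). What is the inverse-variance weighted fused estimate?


w1 = (1/var1) / (1/var1 + 1/var2)
   = 4.0 / (4.0 + 2.5) = 0.6154
w2 = 1 - w1 = 0.3846
fused = w1*s1 + w2*s2 = 9.5385 + 6.9231
= 16.4615 m


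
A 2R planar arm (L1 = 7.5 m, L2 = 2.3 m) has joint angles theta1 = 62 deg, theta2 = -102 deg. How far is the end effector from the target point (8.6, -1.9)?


End effector via forward kinematics:
x = L1*cos(t1) + L2*cos(t1+t2) = 5.2829
y = L1*sin(t1) + L2*sin(t1+t2) = 5.1437
Distance to target:
d = sqrt((8.6 - 5.2829)^2 + (-1.9 - 5.1437)^2)
= sqrt(11.0029 + 49.6136)
= 7.7857 m


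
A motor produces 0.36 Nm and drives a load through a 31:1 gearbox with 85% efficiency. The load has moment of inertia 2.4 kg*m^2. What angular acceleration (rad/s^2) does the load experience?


tau_out = tau_motor * N * eta
= 0.36 * 31 * 0.85 = 9.486 Nm
alpha = tau_out / I = 9.486 / 2.4
= 3.9525 rad/s^2


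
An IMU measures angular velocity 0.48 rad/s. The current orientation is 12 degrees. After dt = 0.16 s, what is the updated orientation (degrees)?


delta_theta = w * dt = 0.48 * 0.16 = 0.0768 rad
= 4.4003 deg
theta_new = 12 + 4.4003 = 16.4003 deg


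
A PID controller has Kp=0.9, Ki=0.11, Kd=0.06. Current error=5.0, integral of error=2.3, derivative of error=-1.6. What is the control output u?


u = Kp*e + Ki*int(e) + Kd*de/dt
= 0.9*5.0 + 0.11*2.3 + 0.06*(-1.6)
= 4.5 + 0.253 + -0.096
= 4.657


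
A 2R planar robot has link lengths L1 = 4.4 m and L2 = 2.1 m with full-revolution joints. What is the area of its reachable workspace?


r_max = L1 + L2 = 6.5 m
r_min = |L1 - L2| = 2.3 m
Area = pi*(r_max^2 - r_min^2)
= pi*(42.25 - 5.29)
= pi * 36.96
= 116.1133 m^2


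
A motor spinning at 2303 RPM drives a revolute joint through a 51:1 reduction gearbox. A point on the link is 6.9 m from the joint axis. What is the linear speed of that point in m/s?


omega_motor = 2303 * 2*pi/60 = 241.1696 rad/s
omega_joint = omega_motor / 51 = 4.7288 rad/s
v = omega_joint * r = 4.7288 * 6.9
= 32.6288 m/s


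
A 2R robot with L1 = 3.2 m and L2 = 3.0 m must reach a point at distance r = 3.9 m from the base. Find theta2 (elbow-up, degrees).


cos(theta2) = (r^2 - L1^2 - L2^2) / (2*L1*L2)
cos(theta2) = (15.21 - 10.24 - 9.0) / 19.2
cos(theta2) = -0.209896
theta2 = 102.1162 degrees


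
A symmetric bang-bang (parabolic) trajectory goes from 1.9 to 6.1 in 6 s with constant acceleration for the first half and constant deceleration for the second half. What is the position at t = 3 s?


Symmetric rest-to-rest: each phase covers (pf-p0)/2 in time T/2. 0.5*a*(T/2)^2 = (pf-p0)/2 => a = 4*(pf-p0)/T^2
a = 4*(6.1-1.9)/6^2 = 0.4667
t = 3 is in the acceleration phase (t <= T/2).
p = p0 + 0.5*a*t^2 = 1.9 + 0.5*0.4667*3^2
= 4.0


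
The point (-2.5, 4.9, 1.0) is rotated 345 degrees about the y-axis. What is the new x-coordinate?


Rotation about y-axis: x' = x*cos(theta) + z*sin(theta)
= -2.5 * 0.9659 + 1.0 * -0.2588
= -2.6736


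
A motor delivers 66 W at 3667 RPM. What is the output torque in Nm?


omega = 3667 * 2*pi/60 = 384.0073 rad/s
tau = P / omega = 66 / 384.0073
= 0.1719 Nm


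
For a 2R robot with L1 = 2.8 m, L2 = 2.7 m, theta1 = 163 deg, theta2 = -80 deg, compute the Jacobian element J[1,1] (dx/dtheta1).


J[1,1] = -L1*sin(t1) - L2*sin(t1+t2)
= -2.8*sin(163) - 2.7*sin(83)
= -3.4985


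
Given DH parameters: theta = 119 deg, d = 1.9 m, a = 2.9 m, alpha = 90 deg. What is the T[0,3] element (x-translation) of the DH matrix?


T[0,3] = a * cos(theta)
= 2.9 * cos(119 deg)
= 2.9 * -0.4848
= -1.4059


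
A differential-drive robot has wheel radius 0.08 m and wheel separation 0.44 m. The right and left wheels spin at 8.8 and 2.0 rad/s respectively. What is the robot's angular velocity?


vR = r*wR = 0.08*8.8 = 0.704 m/s
vL = r*wL = 0.08*2.0 = 0.16 m/s
v = (vR+vL)/2 = 0.432 m/s
omega = (vR-vL)/L = 1.2364 rad/s
angular velocity = 1.2364 rad/s


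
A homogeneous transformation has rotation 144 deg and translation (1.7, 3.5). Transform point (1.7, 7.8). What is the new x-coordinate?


x' = cos(theta)*px - sin(theta)*py + tx
= -0.809*1.7 - 0.5878*7.8 + 1.7
= -4.2601


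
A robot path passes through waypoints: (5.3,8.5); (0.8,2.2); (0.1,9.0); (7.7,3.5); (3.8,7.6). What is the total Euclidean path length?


Segment lengths:
  seg1 = sqrt((-4.5)^2 + (-6.3)^2) = 7.7421
  seg2 = sqrt((-0.7)^2 + (6.8)^2) = 6.8359
  seg3 = sqrt((7.6)^2 + (-5.5)^2) = 9.3814
  seg4 = sqrt((-3.9)^2 + (4.1)^2) = 5.6586
Total = 29.618


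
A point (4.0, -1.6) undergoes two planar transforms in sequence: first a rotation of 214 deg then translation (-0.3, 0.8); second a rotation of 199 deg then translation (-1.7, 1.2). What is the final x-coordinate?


After transform 1:
x1 = cos(214)*4.0 - sin(214)*-1.6 + -0.3 = -4.5109
y1 = sin(214)*4.0 + cos(214)*-1.6 + 0.8 = -0.1103
After transform 2:
x2 = cos(199)*-4.5109 - sin(199)*-0.1103 + -1.7
= 2.5292


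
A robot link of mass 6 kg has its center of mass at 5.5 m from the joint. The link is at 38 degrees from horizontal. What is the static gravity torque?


tau = m*g*L*cos(angle)
= 6 * 9.81 * 5.5 * cos(38 deg)
= 6 * 9.81 * 5.5 * 0.788
= 255.1027 Nm


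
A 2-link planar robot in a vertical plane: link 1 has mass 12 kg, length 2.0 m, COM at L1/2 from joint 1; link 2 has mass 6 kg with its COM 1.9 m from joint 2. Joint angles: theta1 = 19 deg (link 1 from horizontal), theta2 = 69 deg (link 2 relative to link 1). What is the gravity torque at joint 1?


Horizontal distance from joint 1 to link-1 COM:
  x_c1 = (L1/2)*cos(t1) = 1.0 * 0.9455 = 0.9455 m
Horizontal distance from joint 1 to link-2 COM:
  x_c2 = L1*cos(t1) + Lc2*cos(t1+t2)
       = 2.0*0.9455 + 1.9*0.0349 = 1.9573 m
tau1 = m1*g*x_c1 + m2*g*x_c2
     = 12*9.81*0.9455 + 6*9.81*1.9573
     = 111.3064 + 115.2094
     = 226.5158 Nm


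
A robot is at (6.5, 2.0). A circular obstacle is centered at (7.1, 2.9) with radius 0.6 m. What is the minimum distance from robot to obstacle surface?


center_dist = sqrt((6.5-7.1)^2 + (2.0-2.9)^2)
= sqrt(0.36 + 0.81)
= 1.0817
min_dist = center_dist - radius = 1.0817 - 0.6 = 0.4817 m


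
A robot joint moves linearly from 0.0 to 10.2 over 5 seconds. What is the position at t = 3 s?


s = t/T = 3/5 = 0.6
p(t) = p0 + (pf-p0)*s
= 0.0 + (10.2 - 0.0) * 0.6
= 6.12


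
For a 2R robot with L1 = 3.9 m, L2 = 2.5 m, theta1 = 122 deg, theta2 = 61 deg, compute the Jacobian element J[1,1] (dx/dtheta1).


J[1,1] = -L1*sin(t1) - L2*sin(t1+t2)
= -3.9*sin(122) - 2.5*sin(183)
= -3.1765


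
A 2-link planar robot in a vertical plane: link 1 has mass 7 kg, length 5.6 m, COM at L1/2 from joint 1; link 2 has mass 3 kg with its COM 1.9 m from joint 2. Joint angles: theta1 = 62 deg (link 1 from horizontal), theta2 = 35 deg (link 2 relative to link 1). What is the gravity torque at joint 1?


Horizontal distance from joint 1 to link-1 COM:
  x_c1 = (L1/2)*cos(t1) = 2.8 * 0.4695 = 1.3145 m
Horizontal distance from joint 1 to link-2 COM:
  x_c2 = L1*cos(t1) + Lc2*cos(t1+t2)
       = 5.6*0.4695 + 1.9*-0.1219 = 2.3975 m
tau1 = m1*g*x_c1 + m2*g*x_c2
     = 7*9.81*1.3145 + 3*9.81*2.3975
     = 90.2681 + 70.5581
     = 160.8262 Nm


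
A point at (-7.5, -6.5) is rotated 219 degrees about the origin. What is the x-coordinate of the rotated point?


x' = x*cos(theta) - y*sin(theta)
cos(219 deg) = -0.7771, sin(219 deg) = -0.6293
x' = -7.5 * -0.7771 - -6.5 * -0.6293
= 5.8286 - 4.0906
= 1.738


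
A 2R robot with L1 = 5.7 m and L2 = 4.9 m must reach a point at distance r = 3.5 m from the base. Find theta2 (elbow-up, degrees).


cos(theta2) = (r^2 - L1^2 - L2^2) / (2*L1*L2)
cos(theta2) = (12.25 - 32.49 - 24.01) / 55.86
cos(theta2) = -0.792159
theta2 = 142.3877 degrees


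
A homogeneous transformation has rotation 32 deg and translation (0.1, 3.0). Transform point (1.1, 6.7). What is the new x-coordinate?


x' = cos(theta)*px - sin(theta)*py + tx
= 0.848*1.1 - 0.5299*6.7 + 0.1
= -2.5176


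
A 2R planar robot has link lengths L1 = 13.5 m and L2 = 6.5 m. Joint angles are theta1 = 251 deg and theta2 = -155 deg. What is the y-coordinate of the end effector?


Convert angles to radians: theta1 = 4.3808, theta2 = -2.7053
y = L1*sin(theta1) + L2*sin(theta1+theta2)
y = -12.7645 + 6.4644
y = -6.3001


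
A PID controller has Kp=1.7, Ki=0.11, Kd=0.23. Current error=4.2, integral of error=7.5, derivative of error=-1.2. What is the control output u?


u = Kp*e + Ki*int(e) + Kd*de/dt
= 1.7*4.2 + 0.11*7.5 + 0.23*(-1.2)
= 7.14 + 0.825 + -0.276
= 7.689


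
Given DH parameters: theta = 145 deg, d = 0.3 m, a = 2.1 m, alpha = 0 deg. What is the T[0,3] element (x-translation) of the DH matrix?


T[0,3] = a * cos(theta)
= 2.1 * cos(145 deg)
= 2.1 * -0.8192
= -1.7202


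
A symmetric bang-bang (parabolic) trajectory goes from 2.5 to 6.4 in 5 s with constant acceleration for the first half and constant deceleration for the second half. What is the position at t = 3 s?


Symmetric rest-to-rest: each phase covers (pf-p0)/2 in time T/2. 0.5*a*(T/2)^2 = (pf-p0)/2 => a = 4*(pf-p0)/T^2
a = 4*(6.4-2.5)/5^2 = 0.624
t = 3 is in the deceleration phase (t > T/2).
p = pf - 0.5*a*(T-t)^2 = 6.4 - 0.5*0.624*2^2
= 5.152


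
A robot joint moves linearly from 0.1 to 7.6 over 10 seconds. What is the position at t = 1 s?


s = t/T = 1/10 = 0.1
p(t) = p0 + (pf-p0)*s
= 0.1 + (7.6 - 0.1) * 0.1
= 0.85


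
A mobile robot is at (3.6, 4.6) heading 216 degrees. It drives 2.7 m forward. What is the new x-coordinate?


x_new = x0 + d*cos(theta)
= 3.6 + 2.7*cos(216)
= 3.6 + -2.1843
= 1.4157


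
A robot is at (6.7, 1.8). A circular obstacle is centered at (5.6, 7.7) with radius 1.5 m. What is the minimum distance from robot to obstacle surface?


center_dist = sqrt((6.7-5.6)^2 + (1.8-7.7)^2)
= sqrt(1.21 + 34.81)
= 6.0017
min_dist = center_dist - radius = 6.0017 - 1.5 = 4.5017 m


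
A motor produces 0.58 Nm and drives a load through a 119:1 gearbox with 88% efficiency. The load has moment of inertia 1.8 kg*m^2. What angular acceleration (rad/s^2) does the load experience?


tau_out = tau_motor * N * eta
= 0.58 * 119 * 0.88 = 60.7376 Nm
alpha = tau_out / I = 60.7376 / 1.8
= 33.7431 rad/s^2


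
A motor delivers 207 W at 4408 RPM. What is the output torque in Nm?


omega = 4408 * 2*pi/60 = 461.6047 rad/s
tau = P / omega = 207 / 461.6047
= 0.4484 Nm


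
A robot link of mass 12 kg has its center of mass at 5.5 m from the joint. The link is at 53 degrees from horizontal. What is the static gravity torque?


tau = m*g*L*cos(angle)
= 12 * 9.81 * 5.5 * cos(53 deg)
= 12 * 9.81 * 5.5 * 0.6018
= 389.6512 Nm


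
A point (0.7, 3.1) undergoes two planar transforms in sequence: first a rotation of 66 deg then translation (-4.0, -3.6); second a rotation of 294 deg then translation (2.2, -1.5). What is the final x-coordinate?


After transform 1:
x1 = cos(66)*0.7 - sin(66)*3.1 + -4.0 = -6.5473
y1 = sin(66)*0.7 + cos(66)*3.1 + -3.6 = -1.6996
After transform 2:
x2 = cos(294)*-6.5473 - sin(294)*-1.6996 + 2.2
= -2.0157


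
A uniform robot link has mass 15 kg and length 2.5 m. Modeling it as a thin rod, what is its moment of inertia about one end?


I = (1/3) * m * L^2
= (1/3) * 15 * 2.5^2
= 0.333333 * 15 * 6.25
= 31.25 kg*m^2


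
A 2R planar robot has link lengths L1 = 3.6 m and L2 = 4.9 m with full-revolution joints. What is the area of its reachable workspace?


r_max = L1 + L2 = 8.5 m
r_min = |L1 - L2| = 1.3 m
Area = pi*(r_max^2 - r_min^2)
= pi*(72.25 - 1.69)
= pi * 70.56
= 221.6708 m^2


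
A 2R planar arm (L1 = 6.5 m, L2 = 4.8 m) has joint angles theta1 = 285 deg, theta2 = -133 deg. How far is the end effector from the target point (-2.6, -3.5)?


End effector via forward kinematics:
x = L1*cos(t1) + L2*cos(t1+t2) = -2.5558
y = L1*sin(t1) + L2*sin(t1+t2) = -4.0251
Distance to target:
d = sqrt((-2.6 - -2.5558)^2 + (-3.5 - -4.0251)^2)
= sqrt(0.002 + 0.2757)
= 0.5269 m


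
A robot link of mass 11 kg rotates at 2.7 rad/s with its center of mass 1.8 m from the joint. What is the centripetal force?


F = m * omega^2 * r
= 11 * 2.7^2 * 1.8
= 11 * 7.29 * 1.8
= 144.342 N


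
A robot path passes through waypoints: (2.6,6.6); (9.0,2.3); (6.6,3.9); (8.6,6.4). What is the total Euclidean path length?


Segment lengths:
  seg1 = sqrt((6.4)^2 + (-4.3)^2) = 7.7104
  seg2 = sqrt((-2.4)^2 + (1.6)^2) = 2.8844
  seg3 = sqrt((2.0)^2 + (2.5)^2) = 3.2016
Total = 13.7964


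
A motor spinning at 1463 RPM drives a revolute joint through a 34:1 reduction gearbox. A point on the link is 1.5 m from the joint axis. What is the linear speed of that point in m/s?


omega_motor = 1463 * 2*pi/60 = 153.205 rad/s
omega_joint = omega_motor / 34 = 4.506 rad/s
v = omega_joint * r = 4.506 * 1.5
= 6.759 m/s


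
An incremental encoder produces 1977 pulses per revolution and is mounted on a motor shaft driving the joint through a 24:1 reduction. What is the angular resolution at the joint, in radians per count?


counts per rev = 1977
effective counts at joint = 1977 * 24 = 47448
resolution = 2*pi / 47448
= 1.3242e-04 rad/count


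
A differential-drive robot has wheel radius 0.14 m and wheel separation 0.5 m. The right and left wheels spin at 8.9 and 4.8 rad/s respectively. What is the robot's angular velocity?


vR = r*wR = 0.14*8.9 = 1.246 m/s
vL = r*wL = 0.14*4.8 = 0.672 m/s
v = (vR+vL)/2 = 0.959 m/s
omega = (vR-vL)/L = 1.148 rad/s
angular velocity = 1.148 rad/s


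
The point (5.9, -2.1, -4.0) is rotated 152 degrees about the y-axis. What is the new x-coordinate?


Rotation about y-axis: x' = x*cos(theta) + z*sin(theta)
= 5.9 * -0.8829 + -4.0 * 0.4695
= -7.0873


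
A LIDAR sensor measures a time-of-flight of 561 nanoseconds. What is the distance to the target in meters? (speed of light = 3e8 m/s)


tof = 561 ns = 5.61e-07 s
dist = c * tof / 2
= 3e8 * 5.61e-07 / 2
= 84.15 m


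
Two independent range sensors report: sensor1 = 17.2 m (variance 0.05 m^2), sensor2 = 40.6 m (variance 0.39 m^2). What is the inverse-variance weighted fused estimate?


w1 = (1/var1) / (1/var1 + 1/var2)
   = 20.0 / (20.0 + 2.5641) = 0.8864
w2 = 1 - w1 = 0.1136
fused = w1*s1 + w2*s2 = 15.2455 + 4.6136
= 19.8591 m


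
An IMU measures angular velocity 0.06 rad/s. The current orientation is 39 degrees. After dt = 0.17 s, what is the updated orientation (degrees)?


delta_theta = w * dt = 0.06 * 0.17 = 0.0102 rad
= 0.5844 deg
theta_new = 39 + 0.5844 = 39.5844 deg


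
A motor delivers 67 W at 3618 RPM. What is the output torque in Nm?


omega = 3618 * 2*pi/60 = 378.8761 rad/s
tau = P / omega = 67 / 378.8761
= 0.1768 Nm


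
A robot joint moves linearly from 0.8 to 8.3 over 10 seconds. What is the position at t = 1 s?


s = t/T = 1/10 = 0.1
p(t) = p0 + (pf-p0)*s
= 0.8 + (8.3 - 0.8) * 0.1
= 1.55


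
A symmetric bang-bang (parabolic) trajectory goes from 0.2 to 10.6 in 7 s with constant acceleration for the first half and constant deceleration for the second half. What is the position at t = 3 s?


Symmetric rest-to-rest: each phase covers (pf-p0)/2 in time T/2. 0.5*a*(T/2)^2 = (pf-p0)/2 => a = 4*(pf-p0)/T^2
a = 4*(10.6-0.2)/7^2 = 0.849
t = 3 is in the acceleration phase (t <= T/2).
p = p0 + 0.5*a*t^2 = 0.2 + 0.5*0.849*3^2
= 4.0204


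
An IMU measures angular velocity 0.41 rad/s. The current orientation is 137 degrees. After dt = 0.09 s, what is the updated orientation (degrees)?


delta_theta = w * dt = 0.41 * 0.09 = 0.0369 rad
= 2.1142 deg
theta_new = 137 + 2.1142 = 139.1142 deg


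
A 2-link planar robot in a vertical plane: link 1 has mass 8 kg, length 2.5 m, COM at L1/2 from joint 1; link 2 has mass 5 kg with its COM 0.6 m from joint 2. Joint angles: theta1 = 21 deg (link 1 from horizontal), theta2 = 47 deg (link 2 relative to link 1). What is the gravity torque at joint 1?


Horizontal distance from joint 1 to link-1 COM:
  x_c1 = (L1/2)*cos(t1) = 1.25 * 0.9336 = 1.167 m
Horizontal distance from joint 1 to link-2 COM:
  x_c2 = L1*cos(t1) + Lc2*cos(t1+t2)
       = 2.5*0.9336 + 0.6*0.3746 = 2.5587 m
tau1 = m1*g*x_c1 + m2*g*x_c2
     = 8*9.81*1.167 + 5*9.81*2.5587
     = 91.5842 + 125.505
     = 217.0892 Nm


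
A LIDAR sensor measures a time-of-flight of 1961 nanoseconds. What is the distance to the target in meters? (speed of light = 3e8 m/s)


tof = 1961 ns = 1.961e-06 s
dist = c * tof / 2
= 3e8 * 1.961e-06 / 2
= 294.15 m


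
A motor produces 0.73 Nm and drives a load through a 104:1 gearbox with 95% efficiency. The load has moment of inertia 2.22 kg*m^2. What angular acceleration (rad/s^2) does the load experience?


tau_out = tau_motor * N * eta
= 0.73 * 104 * 0.95 = 72.124 Nm
alpha = tau_out / I = 72.124 / 2.22
= 32.4883 rad/s^2


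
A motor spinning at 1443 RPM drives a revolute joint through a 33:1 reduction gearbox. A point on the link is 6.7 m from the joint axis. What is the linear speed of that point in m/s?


omega_motor = 1443 * 2*pi/60 = 151.1106 rad/s
omega_joint = omega_motor / 33 = 4.5791 rad/s
v = omega_joint * r = 4.5791 * 6.7
= 30.68 m/s


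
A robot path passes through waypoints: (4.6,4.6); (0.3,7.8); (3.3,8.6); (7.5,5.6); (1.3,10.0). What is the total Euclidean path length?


Segment lengths:
  seg1 = sqrt((-4.3)^2 + (3.2)^2) = 5.36
  seg2 = sqrt((3.0)^2 + (0.8)^2) = 3.1048
  seg3 = sqrt((4.2)^2 + (-3.0)^2) = 5.1614
  seg4 = sqrt((-6.2)^2 + (4.4)^2) = 7.6026
Total = 21.2289


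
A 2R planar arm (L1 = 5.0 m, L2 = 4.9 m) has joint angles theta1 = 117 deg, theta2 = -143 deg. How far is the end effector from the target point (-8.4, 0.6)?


End effector via forward kinematics:
x = L1*cos(t1) + L2*cos(t1+t2) = 2.1341
y = L1*sin(t1) + L2*sin(t1+t2) = 2.307
Distance to target:
d = sqrt((-8.4 - 2.1341)^2 + (0.6 - 2.307)^2)
= sqrt(110.9681 + 2.9139)
= 10.6715 m
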